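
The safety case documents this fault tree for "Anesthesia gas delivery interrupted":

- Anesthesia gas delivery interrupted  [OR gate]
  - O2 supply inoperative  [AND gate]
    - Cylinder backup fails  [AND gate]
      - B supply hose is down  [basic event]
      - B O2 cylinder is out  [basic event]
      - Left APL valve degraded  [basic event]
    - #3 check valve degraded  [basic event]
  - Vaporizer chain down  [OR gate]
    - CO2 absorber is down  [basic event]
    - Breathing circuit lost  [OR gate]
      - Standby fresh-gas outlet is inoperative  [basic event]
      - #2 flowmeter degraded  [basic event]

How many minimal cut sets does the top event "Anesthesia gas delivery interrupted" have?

4

Cylinder backup fails [AND]: one cut set from each child combined → 1 × 1 × 1 = 1 cut set(s).
O2 supply inoperative [AND]: one cut set from each child combined → 1 × 1 = 1 cut set(s).
Breathing circuit lost [OR]: union of children's cut sets → 2 cut set(s).
Vaporizer chain down [OR]: union of children's cut sets → 3 cut set(s).
Anesthesia gas delivery interrupted [OR]: union of children's cut sets → 4 cut set(s).
Minimal cut sets: {#3 check valve degraded, B O2 cylinder is out, B supply hose is down, Left APL valve degraded}; {CO2 absorber is down}; {Standby fresh-gas outlet is inoperative}; {#2 flowmeter degraded}.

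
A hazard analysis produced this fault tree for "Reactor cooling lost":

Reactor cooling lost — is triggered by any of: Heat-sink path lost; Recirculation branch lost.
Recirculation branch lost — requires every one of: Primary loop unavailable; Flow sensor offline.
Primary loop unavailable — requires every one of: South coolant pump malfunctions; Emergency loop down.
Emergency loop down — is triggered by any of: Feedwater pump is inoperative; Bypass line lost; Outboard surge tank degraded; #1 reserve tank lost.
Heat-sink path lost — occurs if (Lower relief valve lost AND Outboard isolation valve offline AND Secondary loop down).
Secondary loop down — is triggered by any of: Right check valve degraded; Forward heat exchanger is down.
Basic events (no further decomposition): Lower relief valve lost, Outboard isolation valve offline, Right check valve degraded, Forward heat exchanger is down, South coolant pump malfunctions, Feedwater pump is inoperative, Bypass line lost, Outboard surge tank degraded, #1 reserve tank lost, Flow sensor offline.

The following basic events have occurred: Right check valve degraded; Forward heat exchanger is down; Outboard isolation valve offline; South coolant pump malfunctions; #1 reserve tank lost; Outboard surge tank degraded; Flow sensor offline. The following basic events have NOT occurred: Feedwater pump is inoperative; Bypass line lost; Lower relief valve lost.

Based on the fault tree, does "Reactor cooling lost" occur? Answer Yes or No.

Secondary loop down [OR]: Right check valve degraded=occurs, Forward heat exchanger is down=occurs → at least one input occurs → occurs.
Heat-sink path lost [AND]: Lower relief valve lost=not, Outboard isolation valve offline=occurs, Secondary loop down=occurs → not all inputs occur → does not occur.
Emergency loop down [OR]: Feedwater pump is inoperative=not, Bypass line lost=not, Outboard surge tank degraded=occurs, #1 reserve tank lost=occurs → at least one input occurs → occurs.
Primary loop unavailable [AND]: South coolant pump malfunctions=occurs, Emergency loop down=occurs → all inputs occur → occurs.
Recirculation branch lost [AND]: Primary loop unavailable=occurs, Flow sensor offline=occurs → all inputs occur → occurs.
Reactor cooling lost [OR]: Heat-sink path lost=not, Recirculation branch lost=occurs → at least one input occurs → occurs.

Yes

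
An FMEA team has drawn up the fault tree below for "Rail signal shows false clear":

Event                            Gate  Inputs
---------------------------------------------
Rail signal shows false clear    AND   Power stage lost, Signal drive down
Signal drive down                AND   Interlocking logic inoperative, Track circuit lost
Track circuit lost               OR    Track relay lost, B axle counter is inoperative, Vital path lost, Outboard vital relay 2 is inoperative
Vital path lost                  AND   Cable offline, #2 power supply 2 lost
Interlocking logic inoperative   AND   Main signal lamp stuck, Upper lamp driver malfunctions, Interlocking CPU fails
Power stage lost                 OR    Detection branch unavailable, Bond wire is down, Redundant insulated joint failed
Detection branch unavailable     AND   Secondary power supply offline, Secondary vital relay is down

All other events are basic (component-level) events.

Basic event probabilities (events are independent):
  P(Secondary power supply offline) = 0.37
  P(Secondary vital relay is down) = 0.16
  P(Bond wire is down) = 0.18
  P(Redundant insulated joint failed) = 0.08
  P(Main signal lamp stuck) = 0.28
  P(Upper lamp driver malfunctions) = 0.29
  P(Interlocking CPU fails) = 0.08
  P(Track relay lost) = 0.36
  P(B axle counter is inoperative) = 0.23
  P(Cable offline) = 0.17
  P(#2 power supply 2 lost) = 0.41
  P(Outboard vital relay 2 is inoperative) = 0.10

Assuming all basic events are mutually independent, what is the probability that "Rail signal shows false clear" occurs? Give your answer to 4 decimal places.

0.0011

P(Detection branch unavailable) [AND] = 0.37 × 0.16 = 0.059200
P(Power stage lost) [OR] = 1 − (1−0.059200) × (1−0.18) × (1−0.08) = 0.290260
P(Interlocking logic inoperative) [AND] = 0.28 × 0.29 × 0.08 = 0.006496
P(Vital path lost) [AND] = 0.17 × 0.41 = 0.069700
P(Track circuit lost) [OR] = 1 − (1−0.36) × (1−0.23) × (1−0.069700) × (1−0.10) = 0.587393
P(Signal drive down) [AND] = 0.006496 × 0.587393 = 0.003816
P(Rail signal shows false clear) [AND] = 0.290260 × 0.003816 = 0.001108
Rounded to 4 decimal places: P(Rail signal shows false clear) ≈ 0.0011.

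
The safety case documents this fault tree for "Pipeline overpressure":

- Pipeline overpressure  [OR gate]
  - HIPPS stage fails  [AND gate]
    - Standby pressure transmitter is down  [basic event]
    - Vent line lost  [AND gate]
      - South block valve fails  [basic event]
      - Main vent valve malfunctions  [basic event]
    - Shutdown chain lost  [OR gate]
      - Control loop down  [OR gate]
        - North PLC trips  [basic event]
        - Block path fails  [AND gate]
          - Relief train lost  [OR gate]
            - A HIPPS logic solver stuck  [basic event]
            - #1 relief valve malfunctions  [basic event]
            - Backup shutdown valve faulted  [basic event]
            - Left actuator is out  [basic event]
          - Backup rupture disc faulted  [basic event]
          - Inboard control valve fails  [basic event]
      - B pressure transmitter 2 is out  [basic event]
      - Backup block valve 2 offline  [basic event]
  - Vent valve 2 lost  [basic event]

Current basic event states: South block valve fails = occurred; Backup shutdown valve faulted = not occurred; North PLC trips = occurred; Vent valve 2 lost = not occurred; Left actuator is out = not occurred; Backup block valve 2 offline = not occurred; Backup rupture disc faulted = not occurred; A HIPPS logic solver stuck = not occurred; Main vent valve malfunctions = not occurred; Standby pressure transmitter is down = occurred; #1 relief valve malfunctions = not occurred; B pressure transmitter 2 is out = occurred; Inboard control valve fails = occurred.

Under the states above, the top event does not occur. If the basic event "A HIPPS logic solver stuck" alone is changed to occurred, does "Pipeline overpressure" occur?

Counterfactual: set "A HIPPS logic solver stuck" to occurred.
Vent line lost [AND]: South block valve fails=occurs, Main vent valve malfunctions=not → not all inputs occur → does not occur.
Relief train lost [OR]: A HIPPS logic solver stuck=occurs, #1 relief valve malfunctions=not, Backup shutdown valve faulted=not, Left actuator is out=not → at least one input occurs → occurs.
Block path fails [AND]: Relief train lost=occurs, Backup rupture disc faulted=not, Inboard control valve fails=occurs → not all inputs occur → does not occur.
Control loop down [OR]: North PLC trips=occurs, Block path fails=not → at least one input occurs → occurs.
Shutdown chain lost [OR]: Control loop down=occurs, B pressure transmitter 2 is out=occurs, Backup block valve 2 offline=not → at least one input occurs → occurs.
HIPPS stage fails [AND]: Standby pressure transmitter is down=occurs, Vent line lost=not, Shutdown chain lost=occurs → not all inputs occur → does not occur.
Pipeline overpressure [OR]: HIPPS stage fails=not, Vent valve 2 lost=not → no input occurs → does not occur.

No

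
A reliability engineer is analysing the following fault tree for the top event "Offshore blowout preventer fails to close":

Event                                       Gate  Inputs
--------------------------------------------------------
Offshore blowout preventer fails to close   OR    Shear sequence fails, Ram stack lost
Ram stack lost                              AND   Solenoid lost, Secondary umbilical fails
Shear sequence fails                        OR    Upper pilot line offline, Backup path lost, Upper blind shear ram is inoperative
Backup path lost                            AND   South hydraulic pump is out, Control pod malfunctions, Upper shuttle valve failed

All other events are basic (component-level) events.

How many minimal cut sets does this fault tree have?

4

Backup path lost [AND]: one cut set from each child combined → 1 × 1 × 1 = 1 cut set(s).
Shear sequence fails [OR]: union of children's cut sets → 3 cut set(s).
Ram stack lost [AND]: one cut set from each child combined → 1 × 1 = 1 cut set(s).
Offshore blowout preventer fails to close [OR]: union of children's cut sets → 4 cut set(s).
Minimal cut sets: {Upper pilot line offline}; {Control pod malfunctions, South hydraulic pump is out, Upper shuttle valve failed}; {Upper blind shear ram is inoperative}; {Secondary umbilical fails, Solenoid lost}.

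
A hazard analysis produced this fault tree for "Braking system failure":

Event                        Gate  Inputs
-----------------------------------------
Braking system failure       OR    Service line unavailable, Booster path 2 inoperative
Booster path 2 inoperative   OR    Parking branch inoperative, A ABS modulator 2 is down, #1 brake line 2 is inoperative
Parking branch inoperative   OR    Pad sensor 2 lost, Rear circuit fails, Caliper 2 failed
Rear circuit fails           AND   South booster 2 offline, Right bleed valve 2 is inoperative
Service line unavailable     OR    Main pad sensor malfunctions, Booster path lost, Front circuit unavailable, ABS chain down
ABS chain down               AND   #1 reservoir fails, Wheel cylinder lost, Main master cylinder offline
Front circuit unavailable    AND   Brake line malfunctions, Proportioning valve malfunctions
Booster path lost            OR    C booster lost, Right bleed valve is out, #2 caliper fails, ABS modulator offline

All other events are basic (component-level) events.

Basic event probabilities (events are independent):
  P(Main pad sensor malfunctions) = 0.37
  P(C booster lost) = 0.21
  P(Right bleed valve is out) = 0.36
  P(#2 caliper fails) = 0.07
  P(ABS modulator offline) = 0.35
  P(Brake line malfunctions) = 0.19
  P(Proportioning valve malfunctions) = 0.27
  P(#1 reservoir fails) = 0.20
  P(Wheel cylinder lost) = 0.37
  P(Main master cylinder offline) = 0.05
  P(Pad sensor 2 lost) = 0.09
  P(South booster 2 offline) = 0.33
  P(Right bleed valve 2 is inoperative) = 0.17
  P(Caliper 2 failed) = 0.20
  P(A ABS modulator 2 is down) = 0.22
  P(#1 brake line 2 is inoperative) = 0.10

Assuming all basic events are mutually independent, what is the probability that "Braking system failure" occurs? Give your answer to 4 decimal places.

0.9122

P(Booster path lost) [OR] = 1 − (1−0.21) × (1−0.36) × (1−0.07) × (1−0.35) = 0.694365
P(Front circuit unavailable) [AND] = 0.19 × 0.27 = 0.051300
P(ABS chain down) [AND] = 0.20 × 0.37 × 0.05 = 0.003700
P(Service line unavailable) [OR] = 1 − (1−0.37) × (1−0.694365) × (1−0.051300) × (1−0.003700) = 0.818004
P(Rear circuit fails) [AND] = 0.33 × 0.17 = 0.056100
P(Parking branch inoperative) [OR] = 1 − (1−0.09) × (1−0.056100) × (1−0.20) = 0.312841
P(Booster path 2 inoperative) [OR] = 1 − (1−0.312841) × (1−0.22) × (1−0.10) = 0.517614
P(Braking system failure) [OR] = 1 − (1−0.818004) × (1−0.517614) = 0.912208
Rounded to 4 decimal places: P(Braking system failure) ≈ 0.9122.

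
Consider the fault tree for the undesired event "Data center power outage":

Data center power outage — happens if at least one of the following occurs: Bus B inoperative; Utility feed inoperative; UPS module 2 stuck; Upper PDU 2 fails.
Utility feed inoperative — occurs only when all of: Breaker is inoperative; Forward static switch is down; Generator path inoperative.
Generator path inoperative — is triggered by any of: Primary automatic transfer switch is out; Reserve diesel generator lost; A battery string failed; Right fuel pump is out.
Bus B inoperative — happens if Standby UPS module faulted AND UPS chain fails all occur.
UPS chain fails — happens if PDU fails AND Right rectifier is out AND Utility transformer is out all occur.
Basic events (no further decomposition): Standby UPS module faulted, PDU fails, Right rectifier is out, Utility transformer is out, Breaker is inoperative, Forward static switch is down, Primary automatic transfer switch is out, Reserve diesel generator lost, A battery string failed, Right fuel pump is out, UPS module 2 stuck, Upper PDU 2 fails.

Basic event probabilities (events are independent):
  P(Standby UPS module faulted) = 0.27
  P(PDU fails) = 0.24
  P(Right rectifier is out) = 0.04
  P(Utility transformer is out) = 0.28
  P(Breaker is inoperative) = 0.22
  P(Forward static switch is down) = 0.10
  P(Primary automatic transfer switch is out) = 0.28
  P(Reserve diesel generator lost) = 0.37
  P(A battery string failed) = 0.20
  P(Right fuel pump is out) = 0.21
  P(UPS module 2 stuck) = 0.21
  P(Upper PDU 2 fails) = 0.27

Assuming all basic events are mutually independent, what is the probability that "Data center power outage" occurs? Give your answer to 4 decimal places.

P(UPS chain fails) [AND] = 0.24 × 0.04 × 0.28 = 0.002688
P(Bus B inoperative) [AND] = 0.27 × 0.002688 = 0.000726
P(Generator path inoperative) [OR] = 1 − (1−0.28) × (1−0.37) × (1−0.20) × (1−0.21) = 0.713325
P(Utility feed inoperative) [AND] = 0.22 × 0.10 × 0.713325 = 0.015693
P(Data center power outage) [OR] = 1 − (1−0.000726) × (1−0.015693) × (1−0.21) × (1−0.27) = 0.432762
Rounded to 4 decimal places: P(Data center power outage) ≈ 0.4328.

0.4328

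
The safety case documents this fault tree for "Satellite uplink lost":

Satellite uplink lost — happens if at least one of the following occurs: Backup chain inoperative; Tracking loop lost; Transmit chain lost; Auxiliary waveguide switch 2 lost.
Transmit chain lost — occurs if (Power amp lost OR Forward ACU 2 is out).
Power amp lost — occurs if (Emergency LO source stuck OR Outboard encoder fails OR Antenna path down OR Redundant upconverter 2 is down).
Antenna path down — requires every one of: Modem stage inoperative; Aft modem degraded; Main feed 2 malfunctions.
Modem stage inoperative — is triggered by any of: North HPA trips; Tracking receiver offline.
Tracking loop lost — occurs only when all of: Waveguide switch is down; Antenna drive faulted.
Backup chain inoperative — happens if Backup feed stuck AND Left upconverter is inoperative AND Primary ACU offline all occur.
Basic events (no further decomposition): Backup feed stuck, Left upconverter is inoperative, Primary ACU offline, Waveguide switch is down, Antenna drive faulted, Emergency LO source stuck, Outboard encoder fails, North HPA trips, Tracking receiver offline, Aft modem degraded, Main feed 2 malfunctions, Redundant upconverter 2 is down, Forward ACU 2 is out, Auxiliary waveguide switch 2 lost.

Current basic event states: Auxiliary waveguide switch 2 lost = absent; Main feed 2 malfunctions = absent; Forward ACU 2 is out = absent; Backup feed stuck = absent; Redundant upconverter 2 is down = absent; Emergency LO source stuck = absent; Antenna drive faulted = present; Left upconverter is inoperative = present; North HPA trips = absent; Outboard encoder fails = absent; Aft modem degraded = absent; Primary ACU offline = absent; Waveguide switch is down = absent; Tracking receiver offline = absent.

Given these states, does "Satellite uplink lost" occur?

No

Backup chain inoperative [AND]: Backup feed stuck=not, Left upconverter is inoperative=occurs, Primary ACU offline=not → not all inputs occur → does not occur.
Tracking loop lost [AND]: Waveguide switch is down=not, Antenna drive faulted=occurs → not all inputs occur → does not occur.
Modem stage inoperative [OR]: North HPA trips=not, Tracking receiver offline=not → no input occurs → does not occur.
Antenna path down [AND]: Modem stage inoperative=not, Aft modem degraded=not, Main feed 2 malfunctions=not → not all inputs occur → does not occur.
Power amp lost [OR]: Emergency LO source stuck=not, Outboard encoder fails=not, Antenna path down=not, Redundant upconverter 2 is down=not → no input occurs → does not occur.
Transmit chain lost [OR]: Power amp lost=not, Forward ACU 2 is out=not → no input occurs → does not occur.
Satellite uplink lost [OR]: Backup chain inoperative=not, Tracking loop lost=not, Transmit chain lost=not, Auxiliary waveguide switch 2 lost=not → no input occurs → does not occur.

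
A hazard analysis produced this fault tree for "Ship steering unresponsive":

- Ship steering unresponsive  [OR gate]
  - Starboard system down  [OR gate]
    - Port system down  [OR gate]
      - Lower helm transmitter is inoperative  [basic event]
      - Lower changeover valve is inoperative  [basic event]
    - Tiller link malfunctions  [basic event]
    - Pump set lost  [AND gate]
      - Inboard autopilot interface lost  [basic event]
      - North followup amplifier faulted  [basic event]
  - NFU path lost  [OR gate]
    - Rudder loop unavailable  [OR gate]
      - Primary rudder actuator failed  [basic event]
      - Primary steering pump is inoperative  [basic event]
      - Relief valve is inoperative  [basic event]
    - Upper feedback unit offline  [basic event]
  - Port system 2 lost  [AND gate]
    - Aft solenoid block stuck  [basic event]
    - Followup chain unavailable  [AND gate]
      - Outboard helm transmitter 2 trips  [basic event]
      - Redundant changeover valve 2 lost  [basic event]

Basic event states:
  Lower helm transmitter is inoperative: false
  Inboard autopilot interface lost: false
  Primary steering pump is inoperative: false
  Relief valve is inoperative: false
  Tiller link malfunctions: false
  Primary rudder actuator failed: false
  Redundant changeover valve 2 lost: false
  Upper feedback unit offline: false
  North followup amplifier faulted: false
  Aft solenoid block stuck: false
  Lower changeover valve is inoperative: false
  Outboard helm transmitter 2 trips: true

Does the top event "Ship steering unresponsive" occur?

No

Port system down [OR]: Lower helm transmitter is inoperative=not, Lower changeover valve is inoperative=not → no input occurs → does not occur.
Pump set lost [AND]: Inboard autopilot interface lost=not, North followup amplifier faulted=not → not all inputs occur → does not occur.
Starboard system down [OR]: Port system down=not, Tiller link malfunctions=not, Pump set lost=not → no input occurs → does not occur.
Rudder loop unavailable [OR]: Primary rudder actuator failed=not, Primary steering pump is inoperative=not, Relief valve is inoperative=not → no input occurs → does not occur.
NFU path lost [OR]: Rudder loop unavailable=not, Upper feedback unit offline=not → no input occurs → does not occur.
Followup chain unavailable [AND]: Outboard helm transmitter 2 trips=occurs, Redundant changeover valve 2 lost=not → not all inputs occur → does not occur.
Port system 2 lost [AND]: Aft solenoid block stuck=not, Followup chain unavailable=not → not all inputs occur → does not occur.
Ship steering unresponsive [OR]: Starboard system down=not, NFU path lost=not, Port system 2 lost=not → no input occurs → does not occur.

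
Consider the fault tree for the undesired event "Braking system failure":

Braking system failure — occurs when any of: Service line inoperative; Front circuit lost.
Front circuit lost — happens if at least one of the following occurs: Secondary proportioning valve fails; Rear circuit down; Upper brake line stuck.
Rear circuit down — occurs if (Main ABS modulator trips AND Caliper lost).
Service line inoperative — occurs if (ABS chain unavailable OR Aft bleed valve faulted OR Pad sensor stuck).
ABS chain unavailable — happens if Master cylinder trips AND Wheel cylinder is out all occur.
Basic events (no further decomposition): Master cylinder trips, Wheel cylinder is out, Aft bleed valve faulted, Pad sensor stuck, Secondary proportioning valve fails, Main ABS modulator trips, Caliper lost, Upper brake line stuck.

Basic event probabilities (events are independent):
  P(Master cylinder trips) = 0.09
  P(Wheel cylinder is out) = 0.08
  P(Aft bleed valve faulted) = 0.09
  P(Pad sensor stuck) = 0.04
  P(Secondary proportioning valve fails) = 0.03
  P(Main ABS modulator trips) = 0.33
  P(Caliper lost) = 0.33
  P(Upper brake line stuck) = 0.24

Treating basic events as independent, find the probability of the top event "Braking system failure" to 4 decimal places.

P(ABS chain unavailable) [AND] = 0.09 × 0.08 = 0.007200
P(Service line inoperative) [OR] = 1 − (1−0.007200) × (1−0.09) × (1−0.04) = 0.132690
P(Rear circuit down) [AND] = 0.33 × 0.33 = 0.108900
P(Front circuit lost) [OR] = 1 − (1−0.03) × (1−0.108900) × (1−0.24) = 0.343081
P(Braking system failure) [OR] = 1 − (1−0.132690) × (1−0.343081) = 0.430248
Rounded to 4 decimal places: P(Braking system failure) ≈ 0.4302.

0.4302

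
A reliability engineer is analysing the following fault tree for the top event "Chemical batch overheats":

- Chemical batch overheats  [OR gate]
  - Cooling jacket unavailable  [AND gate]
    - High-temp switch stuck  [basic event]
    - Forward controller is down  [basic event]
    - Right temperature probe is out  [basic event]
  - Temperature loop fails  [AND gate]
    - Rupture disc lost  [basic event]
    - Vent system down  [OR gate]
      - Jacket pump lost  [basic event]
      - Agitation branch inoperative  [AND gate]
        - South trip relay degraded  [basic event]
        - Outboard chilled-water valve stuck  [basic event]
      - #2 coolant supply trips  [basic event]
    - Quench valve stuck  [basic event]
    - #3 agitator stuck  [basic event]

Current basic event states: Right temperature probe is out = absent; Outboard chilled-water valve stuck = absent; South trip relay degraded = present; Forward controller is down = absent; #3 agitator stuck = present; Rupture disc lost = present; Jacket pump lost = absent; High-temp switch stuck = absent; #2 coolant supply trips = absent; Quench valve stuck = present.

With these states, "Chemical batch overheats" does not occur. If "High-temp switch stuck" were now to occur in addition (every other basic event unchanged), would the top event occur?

Counterfactual: set "High-temp switch stuck" to occurred.
Cooling jacket unavailable [AND]: High-temp switch stuck=occurs, Forward controller is down=not, Right temperature probe is out=not → not all inputs occur → does not occur.
Agitation branch inoperative [AND]: South trip relay degraded=occurs, Outboard chilled-water valve stuck=not → not all inputs occur → does not occur.
Vent system down [OR]: Jacket pump lost=not, Agitation branch inoperative=not, #2 coolant supply trips=not → no input occurs → does not occur.
Temperature loop fails [AND]: Rupture disc lost=occurs, Vent system down=not, Quench valve stuck=occurs, #3 agitator stuck=occurs → not all inputs occur → does not occur.
Chemical batch overheats [OR]: Cooling jacket unavailable=not, Temperature loop fails=not → no input occurs → does not occur.

No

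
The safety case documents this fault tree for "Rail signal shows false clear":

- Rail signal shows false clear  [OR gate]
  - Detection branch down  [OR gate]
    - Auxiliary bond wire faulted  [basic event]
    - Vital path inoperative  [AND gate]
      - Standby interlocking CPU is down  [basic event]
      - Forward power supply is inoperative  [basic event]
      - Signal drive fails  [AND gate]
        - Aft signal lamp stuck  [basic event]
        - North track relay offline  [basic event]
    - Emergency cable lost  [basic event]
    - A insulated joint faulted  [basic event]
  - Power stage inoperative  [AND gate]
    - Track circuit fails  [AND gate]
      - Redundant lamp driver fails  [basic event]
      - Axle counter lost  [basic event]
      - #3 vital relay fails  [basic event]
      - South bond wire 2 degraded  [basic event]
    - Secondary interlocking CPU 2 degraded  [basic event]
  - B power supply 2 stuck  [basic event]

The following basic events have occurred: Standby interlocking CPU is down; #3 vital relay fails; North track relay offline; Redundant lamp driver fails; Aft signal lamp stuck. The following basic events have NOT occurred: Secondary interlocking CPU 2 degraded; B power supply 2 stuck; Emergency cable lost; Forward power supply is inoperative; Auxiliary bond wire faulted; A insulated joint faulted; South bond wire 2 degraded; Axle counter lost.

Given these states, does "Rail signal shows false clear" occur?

Signal drive fails [AND]: Aft signal lamp stuck=occurs, North track relay offline=occurs → all inputs occur → occurs.
Vital path inoperative [AND]: Standby interlocking CPU is down=occurs, Forward power supply is inoperative=not, Signal drive fails=occurs → not all inputs occur → does not occur.
Detection branch down [OR]: Auxiliary bond wire faulted=not, Vital path inoperative=not, Emergency cable lost=not, A insulated joint faulted=not → no input occurs → does not occur.
Track circuit fails [AND]: Redundant lamp driver fails=occurs, Axle counter lost=not, #3 vital relay fails=occurs, South bond wire 2 degraded=not → not all inputs occur → does not occur.
Power stage inoperative [AND]: Track circuit fails=not, Secondary interlocking CPU 2 degraded=not → not all inputs occur → does not occur.
Rail signal shows false clear [OR]: Detection branch down=not, Power stage inoperative=not, B power supply 2 stuck=not → no input occurs → does not occur.

No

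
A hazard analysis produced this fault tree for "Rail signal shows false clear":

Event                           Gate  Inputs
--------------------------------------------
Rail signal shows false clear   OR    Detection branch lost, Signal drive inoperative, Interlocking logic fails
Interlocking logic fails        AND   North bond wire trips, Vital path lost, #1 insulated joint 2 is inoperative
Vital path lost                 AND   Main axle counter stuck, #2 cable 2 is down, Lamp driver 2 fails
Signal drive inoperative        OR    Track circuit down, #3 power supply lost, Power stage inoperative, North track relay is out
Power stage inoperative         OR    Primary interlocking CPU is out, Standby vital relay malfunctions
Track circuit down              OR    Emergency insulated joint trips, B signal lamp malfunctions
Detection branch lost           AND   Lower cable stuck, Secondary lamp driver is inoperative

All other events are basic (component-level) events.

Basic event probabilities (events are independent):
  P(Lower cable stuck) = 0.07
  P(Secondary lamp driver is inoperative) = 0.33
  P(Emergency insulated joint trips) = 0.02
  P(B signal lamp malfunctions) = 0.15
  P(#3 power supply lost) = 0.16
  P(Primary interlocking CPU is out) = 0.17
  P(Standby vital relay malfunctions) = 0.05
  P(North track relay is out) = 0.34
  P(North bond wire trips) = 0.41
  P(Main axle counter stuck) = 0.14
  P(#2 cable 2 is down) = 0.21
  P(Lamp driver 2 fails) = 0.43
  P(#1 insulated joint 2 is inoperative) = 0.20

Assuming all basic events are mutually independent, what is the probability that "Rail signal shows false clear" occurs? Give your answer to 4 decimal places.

0.6446

P(Detection branch lost) [AND] = 0.07 × 0.33 = 0.023100
P(Track circuit down) [OR] = 1 − (1−0.02) × (1−0.15) = 0.167000
P(Power stage inoperative) [OR] = 1 − (1−0.17) × (1−0.05) = 0.211500
P(Signal drive inoperative) [OR] = 1 − (1−0.167000) × (1−0.16) × (1−0.211500) × (1−0.34) = 0.635859
P(Vital path lost) [AND] = 0.14 × 0.21 × 0.43 = 0.012642
P(Interlocking logic fails) [AND] = 0.41 × 0.012642 × 0.20 = 0.001037
P(Rail signal shows false clear) [OR] = 1 − (1−0.023100) × (1−0.635859) × (1−0.001037) = 0.644640
Rounded to 4 decimal places: P(Rail signal shows false clear) ≈ 0.6446.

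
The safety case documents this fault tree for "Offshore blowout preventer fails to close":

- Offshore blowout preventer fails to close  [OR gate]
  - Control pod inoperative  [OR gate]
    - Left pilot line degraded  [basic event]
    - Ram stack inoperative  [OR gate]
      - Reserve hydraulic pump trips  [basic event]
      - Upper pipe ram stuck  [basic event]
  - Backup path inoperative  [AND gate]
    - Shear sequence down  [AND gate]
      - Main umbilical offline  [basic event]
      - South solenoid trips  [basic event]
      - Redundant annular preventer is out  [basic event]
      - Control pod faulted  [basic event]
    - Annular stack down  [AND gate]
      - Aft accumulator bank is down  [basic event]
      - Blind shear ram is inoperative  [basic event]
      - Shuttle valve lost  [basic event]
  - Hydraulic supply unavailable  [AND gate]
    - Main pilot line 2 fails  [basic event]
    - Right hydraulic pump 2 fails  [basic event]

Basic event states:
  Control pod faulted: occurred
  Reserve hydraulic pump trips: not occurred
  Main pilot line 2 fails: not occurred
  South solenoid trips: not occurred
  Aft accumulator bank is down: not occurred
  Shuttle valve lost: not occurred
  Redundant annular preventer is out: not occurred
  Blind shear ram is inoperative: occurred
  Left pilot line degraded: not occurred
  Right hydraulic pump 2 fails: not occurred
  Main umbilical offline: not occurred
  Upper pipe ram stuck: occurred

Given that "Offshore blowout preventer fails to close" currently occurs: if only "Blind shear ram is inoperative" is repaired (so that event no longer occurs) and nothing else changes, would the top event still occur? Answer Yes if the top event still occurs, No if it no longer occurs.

Yes

Counterfactual: set "Blind shear ram is inoperative" to not occurred.
Ram stack inoperative [OR]: Reserve hydraulic pump trips=not, Upper pipe ram stuck=occurs → at least one input occurs → occurs.
Control pod inoperative [OR]: Left pilot line degraded=not, Ram stack inoperative=occurs → at least one input occurs → occurs.
Shear sequence down [AND]: Main umbilical offline=not, South solenoid trips=not, Redundant annular preventer is out=not, Control pod faulted=occurs → not all inputs occur → does not occur.
Annular stack down [AND]: Aft accumulator bank is down=not, Blind shear ram is inoperative=not, Shuttle valve lost=not → not all inputs occur → does not occur.
Backup path inoperative [AND]: Shear sequence down=not, Annular stack down=not → not all inputs occur → does not occur.
Hydraulic supply unavailable [AND]: Main pilot line 2 fails=not, Right hydraulic pump 2 fails=not → not all inputs occur → does not occur.
Offshore blowout preventer fails to close [OR]: Control pod inoperative=occurs, Backup path inoperative=not, Hydraulic supply unavailable=not → at least one input occurs → occurs.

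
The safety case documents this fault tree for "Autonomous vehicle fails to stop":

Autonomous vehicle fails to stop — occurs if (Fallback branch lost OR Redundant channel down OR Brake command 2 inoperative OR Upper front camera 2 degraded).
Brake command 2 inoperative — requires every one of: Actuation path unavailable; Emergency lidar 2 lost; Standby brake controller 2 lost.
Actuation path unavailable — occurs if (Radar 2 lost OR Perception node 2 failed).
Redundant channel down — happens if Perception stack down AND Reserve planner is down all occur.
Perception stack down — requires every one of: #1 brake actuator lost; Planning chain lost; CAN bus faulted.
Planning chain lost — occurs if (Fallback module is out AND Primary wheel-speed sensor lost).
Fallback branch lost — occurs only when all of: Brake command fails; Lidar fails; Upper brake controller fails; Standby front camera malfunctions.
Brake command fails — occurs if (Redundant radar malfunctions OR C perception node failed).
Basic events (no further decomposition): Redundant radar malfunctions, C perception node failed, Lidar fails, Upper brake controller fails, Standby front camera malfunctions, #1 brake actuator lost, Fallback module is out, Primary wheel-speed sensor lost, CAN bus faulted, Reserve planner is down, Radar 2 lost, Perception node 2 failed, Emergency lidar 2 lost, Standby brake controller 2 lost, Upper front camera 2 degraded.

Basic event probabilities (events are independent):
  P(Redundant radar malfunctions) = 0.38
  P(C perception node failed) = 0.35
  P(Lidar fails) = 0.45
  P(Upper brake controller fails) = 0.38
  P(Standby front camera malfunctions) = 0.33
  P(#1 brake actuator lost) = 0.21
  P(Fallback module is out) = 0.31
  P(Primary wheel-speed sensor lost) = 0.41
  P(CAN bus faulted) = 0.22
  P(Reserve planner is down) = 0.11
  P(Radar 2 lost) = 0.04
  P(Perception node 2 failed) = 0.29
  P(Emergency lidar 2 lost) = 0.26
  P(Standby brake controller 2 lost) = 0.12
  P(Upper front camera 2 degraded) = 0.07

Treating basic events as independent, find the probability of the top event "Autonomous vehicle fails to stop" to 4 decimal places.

P(Brake command fails) [OR] = 1 − (1−0.38) × (1−0.35) = 0.597000
P(Fallback branch lost) [AND] = 0.597000 × 0.45 × 0.38 × 0.33 = 0.033689
P(Planning chain lost) [AND] = 0.31 × 0.41 = 0.127100
P(Perception stack down) [AND] = 0.21 × 0.127100 × 0.22 = 0.005872
P(Redundant channel down) [AND] = 0.005872 × 0.11 = 0.000646
P(Actuation path unavailable) [OR] = 1 − (1−0.04) × (1−0.29) = 0.318400
P(Brake command 2 inoperative) [AND] = 0.318400 × 0.26 × 0.12 = 0.009934
P(Autonomous vehicle fails to stop) [OR] = 1 − (1−0.033689) × (1−0.000646) × (1−0.009934) × (1−0.07) = 0.110833
Rounded to 4 decimal places: P(Autonomous vehicle fails to stop) ≈ 0.1108.

0.1108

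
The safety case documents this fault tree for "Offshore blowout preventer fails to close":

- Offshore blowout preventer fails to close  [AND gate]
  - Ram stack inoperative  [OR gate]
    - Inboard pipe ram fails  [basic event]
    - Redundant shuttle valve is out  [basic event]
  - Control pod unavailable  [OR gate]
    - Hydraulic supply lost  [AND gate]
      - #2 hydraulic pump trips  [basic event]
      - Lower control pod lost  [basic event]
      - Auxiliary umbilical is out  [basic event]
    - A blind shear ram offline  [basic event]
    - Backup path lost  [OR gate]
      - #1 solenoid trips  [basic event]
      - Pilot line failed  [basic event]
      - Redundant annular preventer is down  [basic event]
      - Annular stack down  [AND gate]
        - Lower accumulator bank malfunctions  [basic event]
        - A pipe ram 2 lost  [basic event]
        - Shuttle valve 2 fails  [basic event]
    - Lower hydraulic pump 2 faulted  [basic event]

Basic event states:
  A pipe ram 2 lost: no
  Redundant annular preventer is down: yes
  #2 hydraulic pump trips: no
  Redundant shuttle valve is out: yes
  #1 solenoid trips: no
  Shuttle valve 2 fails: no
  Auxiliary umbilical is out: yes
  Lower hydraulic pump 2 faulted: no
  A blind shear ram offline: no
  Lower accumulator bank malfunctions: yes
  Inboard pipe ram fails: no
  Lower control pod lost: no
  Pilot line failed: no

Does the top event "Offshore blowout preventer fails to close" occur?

Ram stack inoperative [OR]: Inboard pipe ram fails=not, Redundant shuttle valve is out=occurs → at least one input occurs → occurs.
Hydraulic supply lost [AND]: #2 hydraulic pump trips=not, Lower control pod lost=not, Auxiliary umbilical is out=occurs → not all inputs occur → does not occur.
Annular stack down [AND]: Lower accumulator bank malfunctions=occurs, A pipe ram 2 lost=not, Shuttle valve 2 fails=not → not all inputs occur → does not occur.
Backup path lost [OR]: #1 solenoid trips=not, Pilot line failed=not, Redundant annular preventer is down=occurs, Annular stack down=not → at least one input occurs → occurs.
Control pod unavailable [OR]: Hydraulic supply lost=not, A blind shear ram offline=not, Backup path lost=occurs, Lower hydraulic pump 2 faulted=not → at least one input occurs → occurs.
Offshore blowout preventer fails to close [AND]: Ram stack inoperative=occurs, Control pod unavailable=occurs → all inputs occur → occurs.

Yes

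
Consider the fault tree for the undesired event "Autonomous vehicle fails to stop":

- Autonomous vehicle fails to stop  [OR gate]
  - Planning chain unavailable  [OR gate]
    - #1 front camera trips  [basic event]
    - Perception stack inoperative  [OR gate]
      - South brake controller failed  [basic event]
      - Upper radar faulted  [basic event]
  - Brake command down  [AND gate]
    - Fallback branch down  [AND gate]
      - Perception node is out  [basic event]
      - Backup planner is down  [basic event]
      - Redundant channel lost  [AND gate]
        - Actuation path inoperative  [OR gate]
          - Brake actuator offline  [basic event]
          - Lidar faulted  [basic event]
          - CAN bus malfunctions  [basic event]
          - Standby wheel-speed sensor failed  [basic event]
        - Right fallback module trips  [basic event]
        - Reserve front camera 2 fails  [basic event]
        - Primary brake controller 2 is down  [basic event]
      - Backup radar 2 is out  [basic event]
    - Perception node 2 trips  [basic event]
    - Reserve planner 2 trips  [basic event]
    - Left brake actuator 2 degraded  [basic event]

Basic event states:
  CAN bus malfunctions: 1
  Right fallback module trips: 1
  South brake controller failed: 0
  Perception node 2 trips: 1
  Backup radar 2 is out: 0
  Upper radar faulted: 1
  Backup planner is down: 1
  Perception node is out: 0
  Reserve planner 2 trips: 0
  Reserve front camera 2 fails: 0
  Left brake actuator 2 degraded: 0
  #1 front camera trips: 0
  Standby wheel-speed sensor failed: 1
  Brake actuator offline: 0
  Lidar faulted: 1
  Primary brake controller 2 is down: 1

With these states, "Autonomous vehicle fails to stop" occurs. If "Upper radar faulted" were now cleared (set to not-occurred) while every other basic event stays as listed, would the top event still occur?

Counterfactual: set "Upper radar faulted" to not occurred.
Perception stack inoperative [OR]: South brake controller failed=not, Upper radar faulted=not → no input occurs → does not occur.
Planning chain unavailable [OR]: #1 front camera trips=not, Perception stack inoperative=not → no input occurs → does not occur.
Actuation path inoperative [OR]: Brake actuator offline=not, Lidar faulted=occurs, CAN bus malfunctions=occurs, Standby wheel-speed sensor failed=occurs → at least one input occurs → occurs.
Redundant channel lost [AND]: Actuation path inoperative=occurs, Right fallback module trips=occurs, Reserve front camera 2 fails=not, Primary brake controller 2 is down=occurs → not all inputs occur → does not occur.
Fallback branch down [AND]: Perception node is out=not, Backup planner is down=occurs, Redundant channel lost=not, Backup radar 2 is out=not → not all inputs occur → does not occur.
Brake command down [AND]: Fallback branch down=not, Perception node 2 trips=occurs, Reserve planner 2 trips=not, Left brake actuator 2 degraded=not → not all inputs occur → does not occur.
Autonomous vehicle fails to stop [OR]: Planning chain unavailable=not, Brake command down=not → no input occurs → does not occur.

No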